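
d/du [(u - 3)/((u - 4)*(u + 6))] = (-u^2 + 6*u - 18)/(u^4 + 4*u^3 - 44*u^2 - 96*u + 576)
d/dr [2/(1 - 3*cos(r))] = -6*sin(r)/(3*cos(r) - 1)^2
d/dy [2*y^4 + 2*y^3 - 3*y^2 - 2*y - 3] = 8*y^3 + 6*y^2 - 6*y - 2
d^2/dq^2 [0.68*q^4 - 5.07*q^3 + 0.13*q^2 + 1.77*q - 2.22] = 8.16*q^2 - 30.42*q + 0.26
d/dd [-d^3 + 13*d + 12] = 13 - 3*d^2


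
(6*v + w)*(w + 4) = 6*v*w + 24*v + w^2 + 4*w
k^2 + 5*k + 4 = (k + 1)*(k + 4)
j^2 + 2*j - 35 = (j - 5)*(j + 7)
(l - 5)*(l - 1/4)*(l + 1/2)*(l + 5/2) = l^4 - 9*l^3/4 - 53*l^2/4 - 45*l/16 + 25/16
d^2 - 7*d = d*(d - 7)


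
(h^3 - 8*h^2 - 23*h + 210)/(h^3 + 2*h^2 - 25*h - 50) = (h^2 - 13*h + 42)/(h^2 - 3*h - 10)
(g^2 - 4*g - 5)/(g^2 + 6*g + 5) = (g - 5)/(g + 5)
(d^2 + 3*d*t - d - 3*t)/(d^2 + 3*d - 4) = (d + 3*t)/(d + 4)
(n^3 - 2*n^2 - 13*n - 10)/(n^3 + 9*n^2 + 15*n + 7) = (n^2 - 3*n - 10)/(n^2 + 8*n + 7)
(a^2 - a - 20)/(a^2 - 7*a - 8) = (-a^2 + a + 20)/(-a^2 + 7*a + 8)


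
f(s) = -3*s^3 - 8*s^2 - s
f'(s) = -9*s^2 - 16*s - 1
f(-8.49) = 1267.73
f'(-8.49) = -513.88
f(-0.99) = -3.94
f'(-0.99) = 6.02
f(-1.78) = -6.65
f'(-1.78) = -1.04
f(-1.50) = -6.38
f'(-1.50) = 2.75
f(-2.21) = -4.48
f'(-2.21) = -9.60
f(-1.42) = -6.12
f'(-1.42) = 3.57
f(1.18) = -17.25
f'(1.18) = -32.41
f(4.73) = -501.18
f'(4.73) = -278.04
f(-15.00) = 8340.00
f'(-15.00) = -1786.00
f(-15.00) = 8340.00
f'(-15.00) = -1786.00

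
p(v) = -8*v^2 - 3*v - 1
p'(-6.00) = 93.00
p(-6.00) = -271.00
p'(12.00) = -195.00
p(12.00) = -1189.00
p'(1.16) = -21.56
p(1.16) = -15.24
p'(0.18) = -5.88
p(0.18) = -1.80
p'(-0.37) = 2.92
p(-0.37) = -0.99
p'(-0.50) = 5.00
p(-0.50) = -1.50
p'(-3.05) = 45.80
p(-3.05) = -66.27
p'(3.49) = -58.84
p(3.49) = -108.91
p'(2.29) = -39.64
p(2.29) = -49.82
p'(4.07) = -68.12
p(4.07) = -145.73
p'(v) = -16*v - 3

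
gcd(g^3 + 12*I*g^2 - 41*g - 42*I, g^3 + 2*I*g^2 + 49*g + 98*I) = g^2 + 9*I*g - 14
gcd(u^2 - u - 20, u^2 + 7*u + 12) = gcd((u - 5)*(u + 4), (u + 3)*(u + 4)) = u + 4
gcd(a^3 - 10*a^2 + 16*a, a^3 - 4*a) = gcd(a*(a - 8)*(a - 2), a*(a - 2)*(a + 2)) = a^2 - 2*a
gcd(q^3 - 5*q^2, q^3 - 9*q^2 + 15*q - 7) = 1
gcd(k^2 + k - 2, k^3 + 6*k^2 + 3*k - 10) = k^2 + k - 2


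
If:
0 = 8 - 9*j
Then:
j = 8/9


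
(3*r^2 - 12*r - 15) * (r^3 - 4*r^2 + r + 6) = 3*r^5 - 24*r^4 + 36*r^3 + 66*r^2 - 87*r - 90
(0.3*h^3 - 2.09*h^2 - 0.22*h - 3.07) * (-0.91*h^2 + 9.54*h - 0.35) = -0.273*h^5 + 4.7639*h^4 - 19.8434*h^3 + 1.4264*h^2 - 29.2108*h + 1.0745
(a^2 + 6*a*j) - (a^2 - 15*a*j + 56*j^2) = 21*a*j - 56*j^2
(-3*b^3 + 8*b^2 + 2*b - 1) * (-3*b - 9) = 9*b^4 + 3*b^3 - 78*b^2 - 15*b + 9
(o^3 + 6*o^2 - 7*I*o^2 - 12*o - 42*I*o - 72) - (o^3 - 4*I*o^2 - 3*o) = 6*o^2 - 3*I*o^2 - 9*o - 42*I*o - 72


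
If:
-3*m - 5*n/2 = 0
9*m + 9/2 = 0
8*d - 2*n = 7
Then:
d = 41/40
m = -1/2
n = 3/5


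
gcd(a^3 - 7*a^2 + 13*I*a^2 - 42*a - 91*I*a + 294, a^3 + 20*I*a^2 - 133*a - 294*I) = a^2 + 13*I*a - 42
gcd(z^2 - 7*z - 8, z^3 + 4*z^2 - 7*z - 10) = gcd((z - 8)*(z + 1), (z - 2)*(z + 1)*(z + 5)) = z + 1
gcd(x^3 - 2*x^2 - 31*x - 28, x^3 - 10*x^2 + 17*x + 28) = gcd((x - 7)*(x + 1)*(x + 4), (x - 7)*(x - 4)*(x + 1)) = x^2 - 6*x - 7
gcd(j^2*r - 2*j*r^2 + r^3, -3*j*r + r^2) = r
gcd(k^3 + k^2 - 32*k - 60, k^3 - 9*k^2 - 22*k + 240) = k^2 - k - 30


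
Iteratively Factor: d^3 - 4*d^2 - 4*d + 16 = (d - 4)*(d^2 - 4) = (d - 4)*(d - 2)*(d + 2)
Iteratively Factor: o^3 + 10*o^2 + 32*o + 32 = (o + 4)*(o^2 + 6*o + 8) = (o + 4)^2*(o + 2)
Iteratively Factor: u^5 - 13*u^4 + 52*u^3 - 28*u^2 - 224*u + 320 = (u - 2)*(u^4 - 11*u^3 + 30*u^2 + 32*u - 160) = (u - 4)*(u - 2)*(u^3 - 7*u^2 + 2*u + 40) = (u - 4)^2*(u - 2)*(u^2 - 3*u - 10) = (u - 4)^2*(u - 2)*(u + 2)*(u - 5)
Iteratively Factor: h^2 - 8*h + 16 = (h - 4)*(h - 4)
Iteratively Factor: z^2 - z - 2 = (z + 1)*(z - 2)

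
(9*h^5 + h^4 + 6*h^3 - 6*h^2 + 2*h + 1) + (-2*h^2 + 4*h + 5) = 9*h^5 + h^4 + 6*h^3 - 8*h^2 + 6*h + 6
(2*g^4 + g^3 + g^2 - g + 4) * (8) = 16*g^4 + 8*g^3 + 8*g^2 - 8*g + 32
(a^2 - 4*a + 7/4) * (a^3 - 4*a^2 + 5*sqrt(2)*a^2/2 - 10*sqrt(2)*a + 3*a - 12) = a^5 - 8*a^4 + 5*sqrt(2)*a^4/2 - 20*sqrt(2)*a^3 + 83*a^3/4 - 31*a^2 + 355*sqrt(2)*a^2/8 - 35*sqrt(2)*a/2 + 213*a/4 - 21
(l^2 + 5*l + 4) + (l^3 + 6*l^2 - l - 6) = l^3 + 7*l^2 + 4*l - 2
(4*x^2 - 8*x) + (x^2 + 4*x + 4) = 5*x^2 - 4*x + 4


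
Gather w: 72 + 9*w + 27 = 9*w + 99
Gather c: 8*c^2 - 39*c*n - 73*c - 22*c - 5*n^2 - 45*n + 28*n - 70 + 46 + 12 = 8*c^2 + c*(-39*n - 95) - 5*n^2 - 17*n - 12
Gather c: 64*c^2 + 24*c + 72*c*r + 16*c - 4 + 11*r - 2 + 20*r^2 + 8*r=64*c^2 + c*(72*r + 40) + 20*r^2 + 19*r - 6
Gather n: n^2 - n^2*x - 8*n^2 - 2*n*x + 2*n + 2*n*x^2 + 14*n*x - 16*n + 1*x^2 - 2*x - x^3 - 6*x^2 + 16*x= n^2*(-x - 7) + n*(2*x^2 + 12*x - 14) - x^3 - 5*x^2 + 14*x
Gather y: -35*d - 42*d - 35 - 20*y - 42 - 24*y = -77*d - 44*y - 77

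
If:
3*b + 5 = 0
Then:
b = -5/3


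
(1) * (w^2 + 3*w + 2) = w^2 + 3*w + 2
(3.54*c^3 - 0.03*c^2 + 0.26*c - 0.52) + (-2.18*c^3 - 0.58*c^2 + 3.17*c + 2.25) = 1.36*c^3 - 0.61*c^2 + 3.43*c + 1.73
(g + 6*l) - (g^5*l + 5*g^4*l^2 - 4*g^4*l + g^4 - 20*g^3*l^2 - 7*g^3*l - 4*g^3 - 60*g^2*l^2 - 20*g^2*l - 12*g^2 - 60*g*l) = -g^5*l - 5*g^4*l^2 + 4*g^4*l - g^4 + 20*g^3*l^2 + 7*g^3*l + 4*g^3 + 60*g^2*l^2 + 20*g^2*l + 12*g^2 + 60*g*l + g + 6*l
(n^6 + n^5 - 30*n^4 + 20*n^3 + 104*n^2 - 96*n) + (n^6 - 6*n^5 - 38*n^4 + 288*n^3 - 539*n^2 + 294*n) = 2*n^6 - 5*n^5 - 68*n^4 + 308*n^3 - 435*n^2 + 198*n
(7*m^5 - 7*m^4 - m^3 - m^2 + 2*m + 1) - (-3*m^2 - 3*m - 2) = 7*m^5 - 7*m^4 - m^3 + 2*m^2 + 5*m + 3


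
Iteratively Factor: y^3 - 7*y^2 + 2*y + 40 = (y - 4)*(y^2 - 3*y - 10) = (y - 4)*(y + 2)*(y - 5)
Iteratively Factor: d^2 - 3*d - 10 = (d + 2)*(d - 5)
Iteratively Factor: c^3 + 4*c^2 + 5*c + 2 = (c + 1)*(c^2 + 3*c + 2) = (c + 1)*(c + 2)*(c + 1)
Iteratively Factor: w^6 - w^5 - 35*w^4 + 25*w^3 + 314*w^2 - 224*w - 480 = (w + 4)*(w^5 - 5*w^4 - 15*w^3 + 85*w^2 - 26*w - 120) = (w - 3)*(w + 4)*(w^4 - 2*w^3 - 21*w^2 + 22*w + 40) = (w - 3)*(w + 1)*(w + 4)*(w^3 - 3*w^2 - 18*w + 40) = (w - 3)*(w + 1)*(w + 4)^2*(w^2 - 7*w + 10) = (w - 3)*(w - 2)*(w + 1)*(w + 4)^2*(w - 5)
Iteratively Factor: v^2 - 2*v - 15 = (v - 5)*(v + 3)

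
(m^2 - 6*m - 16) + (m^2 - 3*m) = 2*m^2 - 9*m - 16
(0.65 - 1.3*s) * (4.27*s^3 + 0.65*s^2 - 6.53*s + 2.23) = -5.551*s^4 + 1.9305*s^3 + 8.9115*s^2 - 7.1435*s + 1.4495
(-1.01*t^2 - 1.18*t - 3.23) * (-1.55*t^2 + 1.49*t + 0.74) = 1.5655*t^4 + 0.3241*t^3 + 2.5009*t^2 - 5.6859*t - 2.3902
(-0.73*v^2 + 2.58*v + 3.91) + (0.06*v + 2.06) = -0.73*v^2 + 2.64*v + 5.97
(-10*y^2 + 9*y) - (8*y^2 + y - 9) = -18*y^2 + 8*y + 9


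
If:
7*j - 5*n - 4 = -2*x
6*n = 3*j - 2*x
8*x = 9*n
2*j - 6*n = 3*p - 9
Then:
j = 2/3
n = 8/33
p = 293/99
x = 3/11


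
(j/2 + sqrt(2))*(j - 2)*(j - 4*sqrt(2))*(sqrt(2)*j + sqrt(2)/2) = sqrt(2)*j^4/2 - 2*j^3 - 3*sqrt(2)*j^3/4 - 17*sqrt(2)*j^2/2 + 3*j^2 + 2*j + 12*sqrt(2)*j + 8*sqrt(2)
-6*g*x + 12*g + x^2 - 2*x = (-6*g + x)*(x - 2)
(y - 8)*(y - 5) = y^2 - 13*y + 40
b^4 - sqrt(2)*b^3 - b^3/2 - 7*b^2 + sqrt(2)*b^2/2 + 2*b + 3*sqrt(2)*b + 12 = (b - 2)*(b + 3/2)*(b - 2*sqrt(2))*(b + sqrt(2))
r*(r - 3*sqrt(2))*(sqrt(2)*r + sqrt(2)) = sqrt(2)*r^3 - 6*r^2 + sqrt(2)*r^2 - 6*r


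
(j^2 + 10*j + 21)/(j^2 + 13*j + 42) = (j + 3)/(j + 6)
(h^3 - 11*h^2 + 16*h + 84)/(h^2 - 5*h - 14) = h - 6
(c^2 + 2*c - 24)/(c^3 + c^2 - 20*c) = (c + 6)/(c*(c + 5))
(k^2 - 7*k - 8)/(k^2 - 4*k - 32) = (k + 1)/(k + 4)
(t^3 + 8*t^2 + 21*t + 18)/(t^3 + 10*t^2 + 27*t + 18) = (t^2 + 5*t + 6)/(t^2 + 7*t + 6)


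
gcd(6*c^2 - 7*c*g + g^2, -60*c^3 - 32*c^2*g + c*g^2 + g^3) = 6*c - g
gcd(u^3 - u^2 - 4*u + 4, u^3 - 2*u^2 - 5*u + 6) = u^2 + u - 2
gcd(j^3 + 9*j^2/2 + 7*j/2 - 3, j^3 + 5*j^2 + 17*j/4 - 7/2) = j^2 + 3*j/2 - 1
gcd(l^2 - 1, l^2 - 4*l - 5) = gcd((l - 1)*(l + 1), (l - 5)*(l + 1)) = l + 1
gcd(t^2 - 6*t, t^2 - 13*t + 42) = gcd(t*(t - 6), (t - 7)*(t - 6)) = t - 6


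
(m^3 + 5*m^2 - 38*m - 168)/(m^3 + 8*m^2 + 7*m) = (m^2 - 2*m - 24)/(m*(m + 1))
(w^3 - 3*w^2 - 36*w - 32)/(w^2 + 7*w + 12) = (w^2 - 7*w - 8)/(w + 3)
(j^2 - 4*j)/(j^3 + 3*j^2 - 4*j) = (j - 4)/(j^2 + 3*j - 4)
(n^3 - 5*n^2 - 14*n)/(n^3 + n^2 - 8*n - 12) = n*(n - 7)/(n^2 - n - 6)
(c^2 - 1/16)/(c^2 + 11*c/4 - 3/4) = (c + 1/4)/(c + 3)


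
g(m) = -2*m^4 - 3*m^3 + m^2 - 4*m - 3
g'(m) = -8*m^3 - 9*m^2 + 2*m - 4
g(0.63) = -6.19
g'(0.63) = -8.31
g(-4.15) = -347.99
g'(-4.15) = 404.48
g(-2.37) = -11.07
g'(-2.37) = 47.20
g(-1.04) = 3.28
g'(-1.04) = -6.82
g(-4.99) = -825.42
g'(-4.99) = 755.93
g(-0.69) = 0.77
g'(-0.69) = -7.04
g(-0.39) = -1.16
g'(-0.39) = -5.67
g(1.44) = -24.24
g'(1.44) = -43.67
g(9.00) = -15267.00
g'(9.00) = -6547.00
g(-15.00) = -90843.00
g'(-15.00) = 24941.00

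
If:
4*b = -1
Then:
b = -1/4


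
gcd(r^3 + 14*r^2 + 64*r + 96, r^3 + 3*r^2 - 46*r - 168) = r^2 + 10*r + 24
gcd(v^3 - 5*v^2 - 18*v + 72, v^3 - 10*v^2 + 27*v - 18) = v^2 - 9*v + 18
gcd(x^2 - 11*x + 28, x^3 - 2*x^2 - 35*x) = x - 7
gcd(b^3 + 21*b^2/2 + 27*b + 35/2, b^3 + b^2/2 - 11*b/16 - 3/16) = b + 1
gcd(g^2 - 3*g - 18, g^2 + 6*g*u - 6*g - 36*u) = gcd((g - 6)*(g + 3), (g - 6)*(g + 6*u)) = g - 6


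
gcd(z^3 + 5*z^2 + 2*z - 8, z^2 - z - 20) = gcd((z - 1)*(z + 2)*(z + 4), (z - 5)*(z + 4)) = z + 4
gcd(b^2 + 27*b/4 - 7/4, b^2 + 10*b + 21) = b + 7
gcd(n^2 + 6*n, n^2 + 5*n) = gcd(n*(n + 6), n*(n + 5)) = n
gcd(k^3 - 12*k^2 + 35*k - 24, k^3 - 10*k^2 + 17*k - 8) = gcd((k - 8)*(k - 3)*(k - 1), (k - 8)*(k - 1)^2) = k^2 - 9*k + 8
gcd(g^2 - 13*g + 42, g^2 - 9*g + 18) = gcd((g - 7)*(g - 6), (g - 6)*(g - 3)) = g - 6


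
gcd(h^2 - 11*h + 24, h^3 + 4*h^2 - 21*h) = h - 3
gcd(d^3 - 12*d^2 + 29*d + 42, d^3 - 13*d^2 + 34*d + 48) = d^2 - 5*d - 6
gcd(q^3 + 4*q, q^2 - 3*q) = q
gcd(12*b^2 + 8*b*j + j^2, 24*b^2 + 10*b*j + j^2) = 6*b + j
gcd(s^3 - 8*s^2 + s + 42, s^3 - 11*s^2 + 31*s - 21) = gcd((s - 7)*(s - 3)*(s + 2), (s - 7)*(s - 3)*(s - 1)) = s^2 - 10*s + 21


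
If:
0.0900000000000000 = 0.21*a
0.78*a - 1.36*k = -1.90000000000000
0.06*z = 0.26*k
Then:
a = 0.43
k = 1.64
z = 7.12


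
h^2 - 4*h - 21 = (h - 7)*(h + 3)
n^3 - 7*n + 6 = (n - 2)*(n - 1)*(n + 3)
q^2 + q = q*(q + 1)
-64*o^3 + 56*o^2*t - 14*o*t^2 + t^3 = (-8*o + t)*(-4*o + t)*(-2*o + t)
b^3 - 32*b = b*(b - 4*sqrt(2))*(b + 4*sqrt(2))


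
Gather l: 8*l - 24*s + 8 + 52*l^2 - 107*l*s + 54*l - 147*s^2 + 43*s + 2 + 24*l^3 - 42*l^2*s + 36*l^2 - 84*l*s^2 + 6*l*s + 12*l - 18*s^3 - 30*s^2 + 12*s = 24*l^3 + l^2*(88 - 42*s) + l*(-84*s^2 - 101*s + 74) - 18*s^3 - 177*s^2 + 31*s + 10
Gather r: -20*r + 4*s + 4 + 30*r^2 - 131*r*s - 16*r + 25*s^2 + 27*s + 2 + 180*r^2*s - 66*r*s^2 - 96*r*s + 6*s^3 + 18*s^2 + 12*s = r^2*(180*s + 30) + r*(-66*s^2 - 227*s - 36) + 6*s^3 + 43*s^2 + 43*s + 6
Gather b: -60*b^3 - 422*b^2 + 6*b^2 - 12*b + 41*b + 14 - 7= -60*b^3 - 416*b^2 + 29*b + 7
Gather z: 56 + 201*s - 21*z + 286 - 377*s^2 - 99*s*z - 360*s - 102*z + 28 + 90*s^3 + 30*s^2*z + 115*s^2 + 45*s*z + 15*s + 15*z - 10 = 90*s^3 - 262*s^2 - 144*s + z*(30*s^2 - 54*s - 108) + 360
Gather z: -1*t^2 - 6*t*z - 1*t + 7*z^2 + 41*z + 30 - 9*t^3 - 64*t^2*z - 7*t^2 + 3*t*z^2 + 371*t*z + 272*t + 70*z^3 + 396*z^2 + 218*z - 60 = -9*t^3 - 8*t^2 + 271*t + 70*z^3 + z^2*(3*t + 403) + z*(-64*t^2 + 365*t + 259) - 30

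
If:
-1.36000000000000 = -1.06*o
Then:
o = 1.28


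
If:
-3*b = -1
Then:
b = 1/3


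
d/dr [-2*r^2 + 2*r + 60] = 2 - 4*r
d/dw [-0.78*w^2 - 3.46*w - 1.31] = -1.56*w - 3.46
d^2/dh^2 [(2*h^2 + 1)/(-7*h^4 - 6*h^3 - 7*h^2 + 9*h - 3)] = 2*(-294*h^8 - 252*h^7 - 464*h^6 - 1386*h^5 - 477*h^4 - 84*h^3 + 267*h^2 + 243*h - 78)/(343*h^12 + 882*h^11 + 1785*h^10 + 657*h^9 - 42*h^8 - 1980*h^7 + 982*h^6 - 243*h^5 + 1359*h^4 - 1701*h^3 + 918*h^2 - 243*h + 27)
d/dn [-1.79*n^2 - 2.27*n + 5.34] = -3.58*n - 2.27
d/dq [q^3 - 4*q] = 3*q^2 - 4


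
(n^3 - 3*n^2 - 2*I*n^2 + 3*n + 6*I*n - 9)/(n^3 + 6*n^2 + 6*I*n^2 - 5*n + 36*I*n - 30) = (n^2 - 3*n*(1 + I) + 9*I)/(n^2 + n*(6 + 5*I) + 30*I)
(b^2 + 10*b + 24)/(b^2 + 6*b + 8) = (b + 6)/(b + 2)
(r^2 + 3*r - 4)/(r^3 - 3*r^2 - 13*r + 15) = (r + 4)/(r^2 - 2*r - 15)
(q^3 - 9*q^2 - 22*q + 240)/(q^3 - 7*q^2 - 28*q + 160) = (q - 6)/(q - 4)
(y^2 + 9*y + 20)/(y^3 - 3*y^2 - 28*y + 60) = (y + 4)/(y^2 - 8*y + 12)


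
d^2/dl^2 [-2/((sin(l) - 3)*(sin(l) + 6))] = 2*(4*sin(l)^4 + 9*sin(l)^3 + 75*sin(l)^2 + 36*sin(l) - 54)/((sin(l) - 3)^3*(sin(l) + 6)^3)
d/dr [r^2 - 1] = 2*r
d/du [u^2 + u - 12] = 2*u + 1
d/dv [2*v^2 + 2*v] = 4*v + 2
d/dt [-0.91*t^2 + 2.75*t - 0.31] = 2.75 - 1.82*t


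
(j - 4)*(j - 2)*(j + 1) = j^3 - 5*j^2 + 2*j + 8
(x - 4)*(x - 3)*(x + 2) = x^3 - 5*x^2 - 2*x + 24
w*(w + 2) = w^2 + 2*w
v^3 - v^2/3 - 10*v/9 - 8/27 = (v - 4/3)*(v + 1/3)*(v + 2/3)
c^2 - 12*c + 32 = (c - 8)*(c - 4)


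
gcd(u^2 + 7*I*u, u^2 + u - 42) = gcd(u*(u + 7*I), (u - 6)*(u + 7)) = 1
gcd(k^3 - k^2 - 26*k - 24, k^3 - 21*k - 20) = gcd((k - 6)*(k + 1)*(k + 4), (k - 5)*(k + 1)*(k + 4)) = k^2 + 5*k + 4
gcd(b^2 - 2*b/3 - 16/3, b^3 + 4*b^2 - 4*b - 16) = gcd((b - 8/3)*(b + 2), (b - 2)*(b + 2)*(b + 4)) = b + 2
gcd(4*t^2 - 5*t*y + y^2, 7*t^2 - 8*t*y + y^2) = -t + y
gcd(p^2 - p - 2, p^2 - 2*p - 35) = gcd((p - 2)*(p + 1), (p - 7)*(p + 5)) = 1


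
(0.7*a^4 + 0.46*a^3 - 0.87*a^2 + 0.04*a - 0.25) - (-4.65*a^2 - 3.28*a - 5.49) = 0.7*a^4 + 0.46*a^3 + 3.78*a^2 + 3.32*a + 5.24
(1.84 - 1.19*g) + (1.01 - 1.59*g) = 2.85 - 2.78*g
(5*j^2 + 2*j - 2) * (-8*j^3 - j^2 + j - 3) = -40*j^5 - 21*j^4 + 19*j^3 - 11*j^2 - 8*j + 6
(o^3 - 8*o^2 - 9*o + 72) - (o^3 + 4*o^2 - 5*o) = -12*o^2 - 4*o + 72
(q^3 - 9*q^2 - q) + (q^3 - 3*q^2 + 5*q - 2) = 2*q^3 - 12*q^2 + 4*q - 2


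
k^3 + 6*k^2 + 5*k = k*(k + 1)*(k + 5)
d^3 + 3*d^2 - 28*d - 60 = (d - 5)*(d + 2)*(d + 6)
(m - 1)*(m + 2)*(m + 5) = m^3 + 6*m^2 + 3*m - 10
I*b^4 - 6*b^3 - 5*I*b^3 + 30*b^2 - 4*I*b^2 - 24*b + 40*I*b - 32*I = (b - 4)*(b + 2*I)*(b + 4*I)*(I*b - I)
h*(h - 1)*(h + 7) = h^3 + 6*h^2 - 7*h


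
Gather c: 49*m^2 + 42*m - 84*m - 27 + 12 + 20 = 49*m^2 - 42*m + 5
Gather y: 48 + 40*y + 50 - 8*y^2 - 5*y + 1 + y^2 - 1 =-7*y^2 + 35*y + 98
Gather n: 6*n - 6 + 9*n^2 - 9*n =9*n^2 - 3*n - 6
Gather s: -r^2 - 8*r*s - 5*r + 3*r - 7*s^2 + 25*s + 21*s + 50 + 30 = -r^2 - 2*r - 7*s^2 + s*(46 - 8*r) + 80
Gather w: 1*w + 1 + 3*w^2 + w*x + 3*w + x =3*w^2 + w*(x + 4) + x + 1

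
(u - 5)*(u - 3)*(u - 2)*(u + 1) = u^4 - 9*u^3 + 21*u^2 + u - 30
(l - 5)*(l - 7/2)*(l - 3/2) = l^3 - 10*l^2 + 121*l/4 - 105/4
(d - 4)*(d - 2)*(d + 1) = d^3 - 5*d^2 + 2*d + 8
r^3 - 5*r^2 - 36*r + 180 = (r - 6)*(r - 5)*(r + 6)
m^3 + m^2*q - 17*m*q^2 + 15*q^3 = (m - 3*q)*(m - q)*(m + 5*q)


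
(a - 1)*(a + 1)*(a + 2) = a^3 + 2*a^2 - a - 2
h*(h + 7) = h^2 + 7*h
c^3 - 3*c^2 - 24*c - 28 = (c - 7)*(c + 2)^2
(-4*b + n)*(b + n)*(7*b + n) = -28*b^3 - 25*b^2*n + 4*b*n^2 + n^3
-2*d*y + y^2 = y*(-2*d + y)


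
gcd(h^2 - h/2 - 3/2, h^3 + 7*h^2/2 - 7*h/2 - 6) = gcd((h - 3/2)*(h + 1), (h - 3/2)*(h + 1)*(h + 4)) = h^2 - h/2 - 3/2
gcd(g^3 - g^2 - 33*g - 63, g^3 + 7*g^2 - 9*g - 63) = g + 3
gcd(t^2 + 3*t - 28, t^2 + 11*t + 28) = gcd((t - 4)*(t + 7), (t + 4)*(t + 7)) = t + 7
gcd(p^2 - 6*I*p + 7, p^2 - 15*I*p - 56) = p - 7*I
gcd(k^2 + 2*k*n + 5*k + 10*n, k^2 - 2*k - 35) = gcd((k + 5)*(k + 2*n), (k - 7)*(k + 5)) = k + 5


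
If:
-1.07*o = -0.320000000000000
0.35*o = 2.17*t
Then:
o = 0.30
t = 0.05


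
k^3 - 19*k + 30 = (k - 3)*(k - 2)*(k + 5)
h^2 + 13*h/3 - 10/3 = (h - 2/3)*(h + 5)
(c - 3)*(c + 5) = c^2 + 2*c - 15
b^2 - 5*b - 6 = (b - 6)*(b + 1)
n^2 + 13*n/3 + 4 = (n + 4/3)*(n + 3)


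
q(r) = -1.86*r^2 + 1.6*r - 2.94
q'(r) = 1.6 - 3.72*r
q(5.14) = -43.86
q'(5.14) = -17.52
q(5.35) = -47.62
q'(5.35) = -18.30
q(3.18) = -16.66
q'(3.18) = -10.23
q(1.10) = -3.43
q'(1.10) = -2.49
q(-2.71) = -20.94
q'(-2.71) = 11.68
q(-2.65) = -20.24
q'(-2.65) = 11.46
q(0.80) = -2.85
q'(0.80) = -1.38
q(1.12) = -3.48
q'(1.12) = -2.57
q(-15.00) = -445.44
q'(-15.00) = 57.40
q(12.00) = -251.58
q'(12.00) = -43.04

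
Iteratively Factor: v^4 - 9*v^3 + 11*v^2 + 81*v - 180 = (v - 5)*(v^3 - 4*v^2 - 9*v + 36) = (v - 5)*(v - 3)*(v^2 - v - 12) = (v - 5)*(v - 4)*(v - 3)*(v + 3)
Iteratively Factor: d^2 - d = (d - 1)*(d)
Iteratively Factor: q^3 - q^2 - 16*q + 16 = (q - 1)*(q^2 - 16) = (q - 1)*(q + 4)*(q - 4)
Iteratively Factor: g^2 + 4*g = (g + 4)*(g)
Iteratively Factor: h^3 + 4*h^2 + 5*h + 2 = (h + 1)*(h^2 + 3*h + 2) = (h + 1)*(h + 2)*(h + 1)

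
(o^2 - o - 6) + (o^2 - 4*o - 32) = 2*o^2 - 5*o - 38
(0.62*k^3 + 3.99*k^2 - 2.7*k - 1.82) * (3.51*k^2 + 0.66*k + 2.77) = 2.1762*k^5 + 14.4141*k^4 - 5.1262*k^3 + 2.8821*k^2 - 8.6802*k - 5.0414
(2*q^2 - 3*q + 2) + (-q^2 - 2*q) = q^2 - 5*q + 2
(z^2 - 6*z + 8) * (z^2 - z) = z^4 - 7*z^3 + 14*z^2 - 8*z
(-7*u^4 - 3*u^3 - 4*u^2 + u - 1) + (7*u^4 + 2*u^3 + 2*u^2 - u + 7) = -u^3 - 2*u^2 + 6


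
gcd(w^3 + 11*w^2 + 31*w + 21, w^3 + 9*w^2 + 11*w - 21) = w^2 + 10*w + 21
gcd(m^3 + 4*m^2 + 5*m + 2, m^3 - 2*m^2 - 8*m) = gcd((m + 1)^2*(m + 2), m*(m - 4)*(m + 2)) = m + 2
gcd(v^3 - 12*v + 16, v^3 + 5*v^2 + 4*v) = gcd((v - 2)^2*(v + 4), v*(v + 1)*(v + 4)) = v + 4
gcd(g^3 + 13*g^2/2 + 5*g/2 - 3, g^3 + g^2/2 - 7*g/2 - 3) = g + 1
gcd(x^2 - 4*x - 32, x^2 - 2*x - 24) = x + 4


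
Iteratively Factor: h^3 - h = (h)*(h^2 - 1) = h*(h - 1)*(h + 1)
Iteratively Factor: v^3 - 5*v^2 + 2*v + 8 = (v + 1)*(v^2 - 6*v + 8) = (v - 4)*(v + 1)*(v - 2)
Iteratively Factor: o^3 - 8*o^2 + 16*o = (o)*(o^2 - 8*o + 16) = o*(o - 4)*(o - 4)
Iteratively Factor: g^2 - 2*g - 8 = (g + 2)*(g - 4)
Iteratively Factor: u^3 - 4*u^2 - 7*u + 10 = (u + 2)*(u^2 - 6*u + 5) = (u - 5)*(u + 2)*(u - 1)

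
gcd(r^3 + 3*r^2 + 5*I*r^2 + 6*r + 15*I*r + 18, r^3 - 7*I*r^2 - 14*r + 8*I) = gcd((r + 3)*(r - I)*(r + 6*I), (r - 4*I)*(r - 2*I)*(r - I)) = r - I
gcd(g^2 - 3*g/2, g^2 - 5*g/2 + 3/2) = g - 3/2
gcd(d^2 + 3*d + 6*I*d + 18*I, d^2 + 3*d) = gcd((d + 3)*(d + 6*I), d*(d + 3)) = d + 3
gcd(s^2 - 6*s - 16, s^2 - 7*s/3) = 1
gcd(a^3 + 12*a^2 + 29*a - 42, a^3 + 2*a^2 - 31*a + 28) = a^2 + 6*a - 7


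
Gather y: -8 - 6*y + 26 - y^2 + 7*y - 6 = -y^2 + y + 12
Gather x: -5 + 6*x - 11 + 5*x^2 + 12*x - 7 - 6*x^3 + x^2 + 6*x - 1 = -6*x^3 + 6*x^2 + 24*x - 24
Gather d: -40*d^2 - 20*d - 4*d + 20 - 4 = -40*d^2 - 24*d + 16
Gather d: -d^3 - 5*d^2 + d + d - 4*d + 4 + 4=-d^3 - 5*d^2 - 2*d + 8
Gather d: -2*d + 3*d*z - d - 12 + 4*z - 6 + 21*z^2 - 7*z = d*(3*z - 3) + 21*z^2 - 3*z - 18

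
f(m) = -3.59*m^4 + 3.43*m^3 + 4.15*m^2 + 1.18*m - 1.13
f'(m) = -14.36*m^3 + 10.29*m^2 + 8.3*m + 1.18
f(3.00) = -158.42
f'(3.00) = -269.03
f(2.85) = -121.51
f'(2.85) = -224.01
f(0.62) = 1.48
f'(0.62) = 6.86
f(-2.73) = -242.62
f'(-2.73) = 347.39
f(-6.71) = -8135.98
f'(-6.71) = 4747.11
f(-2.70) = -232.36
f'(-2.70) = 336.43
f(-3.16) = -429.62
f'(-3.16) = 530.83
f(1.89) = -6.73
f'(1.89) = -43.32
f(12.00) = -67904.57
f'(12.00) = -23231.54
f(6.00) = -3756.41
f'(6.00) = -2680.34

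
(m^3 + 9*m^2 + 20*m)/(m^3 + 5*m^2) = (m + 4)/m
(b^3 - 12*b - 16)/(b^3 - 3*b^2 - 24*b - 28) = (b - 4)/(b - 7)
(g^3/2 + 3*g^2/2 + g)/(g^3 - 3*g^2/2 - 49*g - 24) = g*(g^2 + 3*g + 2)/(2*g^3 - 3*g^2 - 98*g - 48)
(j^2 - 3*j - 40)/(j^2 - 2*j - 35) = (j - 8)/(j - 7)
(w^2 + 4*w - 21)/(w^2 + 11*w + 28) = (w - 3)/(w + 4)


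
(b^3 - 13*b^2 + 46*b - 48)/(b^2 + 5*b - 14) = (b^2 - 11*b + 24)/(b + 7)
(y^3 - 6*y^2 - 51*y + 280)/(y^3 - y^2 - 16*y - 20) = (y^2 - y - 56)/(y^2 + 4*y + 4)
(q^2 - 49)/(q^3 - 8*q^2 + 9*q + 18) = (q^2 - 49)/(q^3 - 8*q^2 + 9*q + 18)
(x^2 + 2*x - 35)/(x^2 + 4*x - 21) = (x - 5)/(x - 3)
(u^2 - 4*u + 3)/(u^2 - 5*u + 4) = (u - 3)/(u - 4)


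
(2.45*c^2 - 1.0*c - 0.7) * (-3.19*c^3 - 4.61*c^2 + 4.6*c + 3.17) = -7.8155*c^5 - 8.1045*c^4 + 18.113*c^3 + 6.3935*c^2 - 6.39*c - 2.219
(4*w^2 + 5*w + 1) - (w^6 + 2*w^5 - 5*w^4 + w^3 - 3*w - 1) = -w^6 - 2*w^5 + 5*w^4 - w^3 + 4*w^2 + 8*w + 2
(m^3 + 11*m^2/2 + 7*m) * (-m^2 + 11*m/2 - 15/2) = -m^5 + 63*m^3/4 - 11*m^2/4 - 105*m/2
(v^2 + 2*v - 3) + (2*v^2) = 3*v^2 + 2*v - 3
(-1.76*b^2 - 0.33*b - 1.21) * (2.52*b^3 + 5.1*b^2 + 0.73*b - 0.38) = -4.4352*b^5 - 9.8076*b^4 - 6.017*b^3 - 5.7431*b^2 - 0.7579*b + 0.4598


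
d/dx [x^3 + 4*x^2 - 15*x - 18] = 3*x^2 + 8*x - 15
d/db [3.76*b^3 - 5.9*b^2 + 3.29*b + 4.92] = 11.28*b^2 - 11.8*b + 3.29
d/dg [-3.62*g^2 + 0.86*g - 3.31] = 0.86 - 7.24*g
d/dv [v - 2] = 1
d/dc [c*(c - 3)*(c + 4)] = 3*c^2 + 2*c - 12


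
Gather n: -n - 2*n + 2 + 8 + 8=18 - 3*n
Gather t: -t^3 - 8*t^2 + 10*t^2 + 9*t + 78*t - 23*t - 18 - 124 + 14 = -t^3 + 2*t^2 + 64*t - 128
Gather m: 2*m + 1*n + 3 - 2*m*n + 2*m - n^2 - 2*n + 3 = m*(4 - 2*n) - n^2 - n + 6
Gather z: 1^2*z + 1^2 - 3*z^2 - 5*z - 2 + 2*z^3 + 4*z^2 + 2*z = 2*z^3 + z^2 - 2*z - 1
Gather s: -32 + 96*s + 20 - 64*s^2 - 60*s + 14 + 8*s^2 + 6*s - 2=-56*s^2 + 42*s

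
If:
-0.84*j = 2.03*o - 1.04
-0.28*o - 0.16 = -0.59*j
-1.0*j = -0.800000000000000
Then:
No Solution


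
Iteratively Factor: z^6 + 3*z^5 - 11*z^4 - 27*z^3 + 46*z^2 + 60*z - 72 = (z + 3)*(z^5 - 11*z^3 + 6*z^2 + 28*z - 24) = (z + 2)*(z + 3)*(z^4 - 2*z^3 - 7*z^2 + 20*z - 12) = (z - 1)*(z + 2)*(z + 3)*(z^3 - z^2 - 8*z + 12) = (z - 1)*(z + 2)*(z + 3)^2*(z^2 - 4*z + 4) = (z - 2)*(z - 1)*(z + 2)*(z + 3)^2*(z - 2)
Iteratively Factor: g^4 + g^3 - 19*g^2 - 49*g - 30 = (g + 2)*(g^3 - g^2 - 17*g - 15) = (g + 2)*(g + 3)*(g^2 - 4*g - 5) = (g - 5)*(g + 2)*(g + 3)*(g + 1)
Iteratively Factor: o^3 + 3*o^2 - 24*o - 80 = (o - 5)*(o^2 + 8*o + 16) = (o - 5)*(o + 4)*(o + 4)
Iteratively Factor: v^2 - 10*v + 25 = (v - 5)*(v - 5)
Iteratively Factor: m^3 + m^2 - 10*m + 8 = (m - 1)*(m^2 + 2*m - 8) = (m - 1)*(m + 4)*(m - 2)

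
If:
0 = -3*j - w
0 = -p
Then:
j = -w/3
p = 0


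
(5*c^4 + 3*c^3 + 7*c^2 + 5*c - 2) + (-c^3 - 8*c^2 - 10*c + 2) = 5*c^4 + 2*c^3 - c^2 - 5*c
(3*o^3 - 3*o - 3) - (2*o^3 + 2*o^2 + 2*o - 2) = o^3 - 2*o^2 - 5*o - 1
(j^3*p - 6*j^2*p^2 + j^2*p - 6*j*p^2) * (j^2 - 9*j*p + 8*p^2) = j^5*p - 15*j^4*p^2 + j^4*p + 62*j^3*p^3 - 15*j^3*p^2 - 48*j^2*p^4 + 62*j^2*p^3 - 48*j*p^4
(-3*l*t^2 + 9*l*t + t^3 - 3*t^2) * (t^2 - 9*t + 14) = -3*l*t^4 + 36*l*t^3 - 123*l*t^2 + 126*l*t + t^5 - 12*t^4 + 41*t^3 - 42*t^2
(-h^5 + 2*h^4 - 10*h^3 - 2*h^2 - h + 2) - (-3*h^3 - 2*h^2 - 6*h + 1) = -h^5 + 2*h^4 - 7*h^3 + 5*h + 1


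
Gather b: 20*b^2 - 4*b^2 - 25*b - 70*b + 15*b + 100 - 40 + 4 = 16*b^2 - 80*b + 64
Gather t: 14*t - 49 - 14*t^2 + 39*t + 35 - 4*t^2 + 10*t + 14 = -18*t^2 + 63*t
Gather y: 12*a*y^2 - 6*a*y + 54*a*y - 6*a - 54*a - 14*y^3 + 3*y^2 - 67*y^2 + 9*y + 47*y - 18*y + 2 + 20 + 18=-60*a - 14*y^3 + y^2*(12*a - 64) + y*(48*a + 38) + 40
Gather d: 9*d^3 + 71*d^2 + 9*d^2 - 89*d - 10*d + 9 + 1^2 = 9*d^3 + 80*d^2 - 99*d + 10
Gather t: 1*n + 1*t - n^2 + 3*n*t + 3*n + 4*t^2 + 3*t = -n^2 + 4*n + 4*t^2 + t*(3*n + 4)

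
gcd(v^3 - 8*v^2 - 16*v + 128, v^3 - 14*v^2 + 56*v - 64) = v^2 - 12*v + 32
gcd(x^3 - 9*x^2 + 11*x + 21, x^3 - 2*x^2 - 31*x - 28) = x^2 - 6*x - 7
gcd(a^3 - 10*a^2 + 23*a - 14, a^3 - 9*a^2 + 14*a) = a^2 - 9*a + 14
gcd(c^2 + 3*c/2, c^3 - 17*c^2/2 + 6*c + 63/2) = c + 3/2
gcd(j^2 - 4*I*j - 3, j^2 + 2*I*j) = 1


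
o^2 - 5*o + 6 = (o - 3)*(o - 2)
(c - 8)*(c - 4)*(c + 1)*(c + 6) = c^4 - 5*c^3 - 46*c^2 + 152*c + 192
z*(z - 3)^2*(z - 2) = z^4 - 8*z^3 + 21*z^2 - 18*z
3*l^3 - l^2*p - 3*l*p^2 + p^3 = (-3*l + p)*(-l + p)*(l + p)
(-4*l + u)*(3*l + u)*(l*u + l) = -12*l^3*u - 12*l^3 - l^2*u^2 - l^2*u + l*u^3 + l*u^2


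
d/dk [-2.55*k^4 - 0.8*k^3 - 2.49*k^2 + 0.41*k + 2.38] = -10.2*k^3 - 2.4*k^2 - 4.98*k + 0.41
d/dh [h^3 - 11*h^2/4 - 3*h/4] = 3*h^2 - 11*h/2 - 3/4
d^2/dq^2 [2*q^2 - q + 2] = 4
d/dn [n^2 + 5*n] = 2*n + 5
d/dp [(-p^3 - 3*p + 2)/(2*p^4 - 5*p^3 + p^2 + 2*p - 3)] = (2*p^6 + 17*p^4 - 50*p^3 + 42*p^2 - 4*p + 5)/(4*p^8 - 20*p^7 + 29*p^6 - 2*p^5 - 31*p^4 + 34*p^3 - 2*p^2 - 12*p + 9)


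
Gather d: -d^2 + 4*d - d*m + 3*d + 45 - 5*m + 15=-d^2 + d*(7 - m) - 5*m + 60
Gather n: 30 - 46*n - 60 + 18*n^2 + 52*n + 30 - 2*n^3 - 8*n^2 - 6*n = -2*n^3 + 10*n^2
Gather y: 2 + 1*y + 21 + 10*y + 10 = 11*y + 33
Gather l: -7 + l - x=l - x - 7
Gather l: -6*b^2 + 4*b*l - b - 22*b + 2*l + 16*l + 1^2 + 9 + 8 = -6*b^2 - 23*b + l*(4*b + 18) + 18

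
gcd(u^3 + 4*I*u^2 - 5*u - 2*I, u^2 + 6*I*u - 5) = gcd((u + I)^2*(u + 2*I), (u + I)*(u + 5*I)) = u + I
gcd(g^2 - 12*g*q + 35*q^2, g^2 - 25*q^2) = -g + 5*q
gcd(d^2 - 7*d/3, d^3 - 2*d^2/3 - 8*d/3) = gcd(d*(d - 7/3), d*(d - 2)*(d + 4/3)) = d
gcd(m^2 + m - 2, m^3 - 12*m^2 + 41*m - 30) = m - 1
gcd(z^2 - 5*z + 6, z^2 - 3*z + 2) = z - 2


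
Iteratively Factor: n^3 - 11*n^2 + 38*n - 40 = (n - 5)*(n^2 - 6*n + 8) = (n - 5)*(n - 4)*(n - 2)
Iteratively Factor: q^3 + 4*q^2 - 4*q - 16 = (q + 4)*(q^2 - 4) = (q - 2)*(q + 4)*(q + 2)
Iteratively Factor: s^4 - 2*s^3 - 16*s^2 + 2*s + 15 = (s - 1)*(s^3 - s^2 - 17*s - 15) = (s - 5)*(s - 1)*(s^2 + 4*s + 3) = (s - 5)*(s - 1)*(s + 1)*(s + 3)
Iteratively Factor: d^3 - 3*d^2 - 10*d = (d + 2)*(d^2 - 5*d) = (d - 5)*(d + 2)*(d)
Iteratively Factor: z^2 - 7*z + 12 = (z - 4)*(z - 3)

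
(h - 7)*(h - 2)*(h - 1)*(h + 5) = h^4 - 5*h^3 - 27*h^2 + 101*h - 70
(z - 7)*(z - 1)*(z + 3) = z^3 - 5*z^2 - 17*z + 21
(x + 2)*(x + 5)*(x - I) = x^3 + 7*x^2 - I*x^2 + 10*x - 7*I*x - 10*I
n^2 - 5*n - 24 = (n - 8)*(n + 3)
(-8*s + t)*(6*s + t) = -48*s^2 - 2*s*t + t^2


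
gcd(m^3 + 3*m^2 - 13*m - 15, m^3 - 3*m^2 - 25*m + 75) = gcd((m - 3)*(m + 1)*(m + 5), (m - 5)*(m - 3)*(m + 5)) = m^2 + 2*m - 15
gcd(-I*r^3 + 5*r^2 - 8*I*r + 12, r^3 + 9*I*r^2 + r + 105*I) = 1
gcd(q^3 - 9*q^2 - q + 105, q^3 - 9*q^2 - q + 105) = q^3 - 9*q^2 - q + 105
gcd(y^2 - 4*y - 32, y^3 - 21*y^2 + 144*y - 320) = y - 8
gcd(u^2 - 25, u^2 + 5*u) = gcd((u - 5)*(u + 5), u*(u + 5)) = u + 5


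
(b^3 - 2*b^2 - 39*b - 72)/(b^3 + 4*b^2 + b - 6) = (b^2 - 5*b - 24)/(b^2 + b - 2)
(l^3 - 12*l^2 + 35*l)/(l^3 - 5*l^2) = (l - 7)/l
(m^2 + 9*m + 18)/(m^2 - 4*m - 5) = (m^2 + 9*m + 18)/(m^2 - 4*m - 5)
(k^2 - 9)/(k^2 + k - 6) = (k - 3)/(k - 2)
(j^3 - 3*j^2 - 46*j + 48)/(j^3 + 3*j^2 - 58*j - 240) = (j - 1)/(j + 5)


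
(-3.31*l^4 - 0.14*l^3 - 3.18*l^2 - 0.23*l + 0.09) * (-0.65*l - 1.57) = 2.1515*l^5 + 5.2877*l^4 + 2.2868*l^3 + 5.1421*l^2 + 0.3026*l - 0.1413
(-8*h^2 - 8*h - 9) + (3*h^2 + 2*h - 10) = -5*h^2 - 6*h - 19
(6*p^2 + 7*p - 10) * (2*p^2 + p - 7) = 12*p^4 + 20*p^3 - 55*p^2 - 59*p + 70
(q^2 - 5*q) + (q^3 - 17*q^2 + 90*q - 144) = q^3 - 16*q^2 + 85*q - 144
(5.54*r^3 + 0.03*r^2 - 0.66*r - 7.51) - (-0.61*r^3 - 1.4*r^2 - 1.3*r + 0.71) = 6.15*r^3 + 1.43*r^2 + 0.64*r - 8.22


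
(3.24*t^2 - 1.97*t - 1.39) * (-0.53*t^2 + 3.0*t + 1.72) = -1.7172*t^4 + 10.7641*t^3 + 0.3995*t^2 - 7.5584*t - 2.3908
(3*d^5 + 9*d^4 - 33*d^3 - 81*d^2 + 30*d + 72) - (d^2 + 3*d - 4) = 3*d^5 + 9*d^4 - 33*d^3 - 82*d^2 + 27*d + 76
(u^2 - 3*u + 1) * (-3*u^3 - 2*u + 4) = -3*u^5 + 9*u^4 - 5*u^3 + 10*u^2 - 14*u + 4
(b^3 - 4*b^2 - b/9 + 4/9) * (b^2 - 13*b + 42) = b^5 - 17*b^4 + 845*b^3/9 - 1495*b^2/9 - 94*b/9 + 56/3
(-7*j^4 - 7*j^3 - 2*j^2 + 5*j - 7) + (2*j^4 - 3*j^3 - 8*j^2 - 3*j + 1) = -5*j^4 - 10*j^3 - 10*j^2 + 2*j - 6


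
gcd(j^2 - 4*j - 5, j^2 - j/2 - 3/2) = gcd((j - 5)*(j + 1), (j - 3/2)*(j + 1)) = j + 1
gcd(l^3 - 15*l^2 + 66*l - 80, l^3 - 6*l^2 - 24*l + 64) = l^2 - 10*l + 16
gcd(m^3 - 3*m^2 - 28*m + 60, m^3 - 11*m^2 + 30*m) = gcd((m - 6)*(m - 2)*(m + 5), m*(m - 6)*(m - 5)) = m - 6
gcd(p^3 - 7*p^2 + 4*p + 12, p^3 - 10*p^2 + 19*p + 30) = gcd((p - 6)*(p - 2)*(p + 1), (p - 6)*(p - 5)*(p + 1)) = p^2 - 5*p - 6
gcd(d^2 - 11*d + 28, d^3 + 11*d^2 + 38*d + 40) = 1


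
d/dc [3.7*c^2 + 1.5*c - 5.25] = 7.4*c + 1.5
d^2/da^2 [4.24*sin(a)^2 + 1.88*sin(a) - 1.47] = -1.88*sin(a) + 8.48*cos(2*a)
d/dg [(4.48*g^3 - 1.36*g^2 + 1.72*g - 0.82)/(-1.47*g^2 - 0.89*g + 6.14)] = (-6.5856*g^4 - 7.9744*g^3 + 86.2604*g^2 - 19.1116*g + 9.831)/(2.1609*g^4 + 2.6166*g^3 - 17.2595*g^2 - 10.9292*g + 37.6996)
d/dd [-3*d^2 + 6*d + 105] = 6 - 6*d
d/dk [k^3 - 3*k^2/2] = 3*k*(k - 1)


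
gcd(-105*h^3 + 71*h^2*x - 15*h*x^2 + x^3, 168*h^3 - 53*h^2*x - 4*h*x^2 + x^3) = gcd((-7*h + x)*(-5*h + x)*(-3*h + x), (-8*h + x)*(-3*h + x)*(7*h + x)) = -3*h + x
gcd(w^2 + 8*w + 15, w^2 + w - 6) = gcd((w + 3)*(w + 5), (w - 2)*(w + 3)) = w + 3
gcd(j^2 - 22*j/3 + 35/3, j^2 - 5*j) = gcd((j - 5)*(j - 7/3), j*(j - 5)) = j - 5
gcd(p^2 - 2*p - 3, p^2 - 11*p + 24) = p - 3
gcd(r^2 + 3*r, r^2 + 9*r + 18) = r + 3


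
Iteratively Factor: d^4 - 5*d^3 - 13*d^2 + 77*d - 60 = (d + 4)*(d^3 - 9*d^2 + 23*d - 15) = (d - 3)*(d + 4)*(d^2 - 6*d + 5) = (d - 5)*(d - 3)*(d + 4)*(d - 1)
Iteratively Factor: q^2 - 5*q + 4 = (q - 1)*(q - 4)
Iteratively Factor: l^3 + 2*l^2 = (l + 2)*(l^2) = l*(l + 2)*(l)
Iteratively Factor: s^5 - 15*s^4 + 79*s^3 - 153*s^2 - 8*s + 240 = (s - 4)*(s^4 - 11*s^3 + 35*s^2 - 13*s - 60) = (s - 4)^2*(s^3 - 7*s^2 + 7*s + 15) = (s - 4)^2*(s - 3)*(s^2 - 4*s - 5) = (s - 5)*(s - 4)^2*(s - 3)*(s + 1)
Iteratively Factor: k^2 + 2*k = (k)*(k + 2)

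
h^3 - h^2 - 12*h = h*(h - 4)*(h + 3)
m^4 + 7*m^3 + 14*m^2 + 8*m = m*(m + 1)*(m + 2)*(m + 4)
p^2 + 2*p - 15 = (p - 3)*(p + 5)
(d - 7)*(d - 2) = d^2 - 9*d + 14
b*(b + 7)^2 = b^3 + 14*b^2 + 49*b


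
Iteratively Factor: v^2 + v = (v)*(v + 1)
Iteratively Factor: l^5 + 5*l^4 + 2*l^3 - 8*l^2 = (l + 4)*(l^4 + l^3 - 2*l^2) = (l - 1)*(l + 4)*(l^3 + 2*l^2) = l*(l - 1)*(l + 4)*(l^2 + 2*l) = l*(l - 1)*(l + 2)*(l + 4)*(l)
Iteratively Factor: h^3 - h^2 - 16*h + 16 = (h + 4)*(h^2 - 5*h + 4) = (h - 1)*(h + 4)*(h - 4)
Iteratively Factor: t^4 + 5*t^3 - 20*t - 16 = (t + 2)*(t^3 + 3*t^2 - 6*t - 8) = (t - 2)*(t + 2)*(t^2 + 5*t + 4) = (t - 2)*(t + 1)*(t + 2)*(t + 4)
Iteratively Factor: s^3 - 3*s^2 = (s - 3)*(s^2) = s*(s - 3)*(s)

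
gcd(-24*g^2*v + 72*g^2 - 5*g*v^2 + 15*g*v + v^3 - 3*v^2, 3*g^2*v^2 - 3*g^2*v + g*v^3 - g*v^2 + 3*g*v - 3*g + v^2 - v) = 3*g + v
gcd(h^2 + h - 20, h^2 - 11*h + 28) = h - 4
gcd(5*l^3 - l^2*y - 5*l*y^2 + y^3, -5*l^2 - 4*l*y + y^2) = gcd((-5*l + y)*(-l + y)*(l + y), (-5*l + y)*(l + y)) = -5*l^2 - 4*l*y + y^2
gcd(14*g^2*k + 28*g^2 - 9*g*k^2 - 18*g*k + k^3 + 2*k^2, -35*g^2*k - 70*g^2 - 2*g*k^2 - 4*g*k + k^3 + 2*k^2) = 7*g*k + 14*g - k^2 - 2*k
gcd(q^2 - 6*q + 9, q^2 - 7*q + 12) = q - 3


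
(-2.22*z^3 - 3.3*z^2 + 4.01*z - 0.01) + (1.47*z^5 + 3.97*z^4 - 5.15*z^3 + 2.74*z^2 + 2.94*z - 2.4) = 1.47*z^5 + 3.97*z^4 - 7.37*z^3 - 0.56*z^2 + 6.95*z - 2.41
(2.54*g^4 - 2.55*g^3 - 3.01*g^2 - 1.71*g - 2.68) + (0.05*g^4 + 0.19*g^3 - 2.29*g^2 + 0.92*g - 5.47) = 2.59*g^4 - 2.36*g^3 - 5.3*g^2 - 0.79*g - 8.15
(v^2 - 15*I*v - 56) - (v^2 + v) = -v - 15*I*v - 56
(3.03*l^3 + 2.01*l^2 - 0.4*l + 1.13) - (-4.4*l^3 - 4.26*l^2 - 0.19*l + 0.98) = 7.43*l^3 + 6.27*l^2 - 0.21*l + 0.15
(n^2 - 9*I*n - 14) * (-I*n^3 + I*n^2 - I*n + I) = -I*n^5 - 9*n^4 + I*n^4 + 9*n^3 + 13*I*n^3 - 9*n^2 - 13*I*n^2 + 9*n + 14*I*n - 14*I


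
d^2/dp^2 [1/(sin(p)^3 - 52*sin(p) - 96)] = (9*sin(p)^6 - 116*sin(p)^4 + 864*sin(p)^3 + 3016*sin(p)^2 - 5568*sin(p) - 5408)/(-sin(p)^3 + 52*sin(p) + 96)^3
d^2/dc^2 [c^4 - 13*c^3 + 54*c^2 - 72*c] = 12*c^2 - 78*c + 108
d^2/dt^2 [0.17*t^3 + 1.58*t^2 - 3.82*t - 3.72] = 1.02*t + 3.16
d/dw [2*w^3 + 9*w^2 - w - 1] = 6*w^2 + 18*w - 1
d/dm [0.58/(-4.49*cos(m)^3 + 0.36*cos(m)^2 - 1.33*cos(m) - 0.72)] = (-7.8126*cos(m)^2 + 0.4176*cos(m) - 0.7714)*sin(m)/(4.49*cos(m)^3 - 0.36*cos(m)^2 + 1.33*cos(m) + 0.72)^2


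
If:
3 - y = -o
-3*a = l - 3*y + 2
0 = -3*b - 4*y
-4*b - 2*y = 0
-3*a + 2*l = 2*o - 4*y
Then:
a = 2/9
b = 0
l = -8/3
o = -3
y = 0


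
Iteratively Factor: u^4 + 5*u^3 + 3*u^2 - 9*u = (u + 3)*(u^3 + 2*u^2 - 3*u) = (u - 1)*(u + 3)*(u^2 + 3*u) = (u - 1)*(u + 3)^2*(u)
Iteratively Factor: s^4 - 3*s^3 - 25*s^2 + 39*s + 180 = (s - 5)*(s^3 + 2*s^2 - 15*s - 36) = (s - 5)*(s + 3)*(s^2 - s - 12) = (s - 5)*(s + 3)^2*(s - 4)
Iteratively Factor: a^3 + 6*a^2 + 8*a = (a + 4)*(a^2 + 2*a) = a*(a + 4)*(a + 2)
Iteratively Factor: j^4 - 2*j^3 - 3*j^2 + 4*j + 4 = (j - 2)*(j^3 - 3*j - 2) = (j - 2)^2*(j^2 + 2*j + 1) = (j - 2)^2*(j + 1)*(j + 1)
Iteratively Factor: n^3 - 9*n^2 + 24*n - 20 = (n - 2)*(n^2 - 7*n + 10) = (n - 5)*(n - 2)*(n - 2)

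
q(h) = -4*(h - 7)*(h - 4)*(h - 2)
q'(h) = -4*(h - 7)*(h - 4) - 4*(h - 7)*(h - 2) - 4*(h - 4)*(h - 2) = -12*h^2 + 104*h - 200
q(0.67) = 112.14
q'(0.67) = -135.71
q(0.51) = 134.99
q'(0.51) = -150.08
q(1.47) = 29.66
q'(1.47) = -73.05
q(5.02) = 24.40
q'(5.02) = 19.68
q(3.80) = -4.61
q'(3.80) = 21.92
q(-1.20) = 545.79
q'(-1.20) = -342.08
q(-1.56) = 677.73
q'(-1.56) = -391.44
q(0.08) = 208.33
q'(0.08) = -191.76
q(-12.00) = 17024.00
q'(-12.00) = -3176.00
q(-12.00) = 17024.00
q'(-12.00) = -3176.00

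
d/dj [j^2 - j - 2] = 2*j - 1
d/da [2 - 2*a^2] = -4*a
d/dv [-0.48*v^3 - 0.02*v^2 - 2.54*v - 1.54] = -1.44*v^2 - 0.04*v - 2.54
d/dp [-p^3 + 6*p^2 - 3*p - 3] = -3*p^2 + 12*p - 3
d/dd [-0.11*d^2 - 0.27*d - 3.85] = -0.22*d - 0.27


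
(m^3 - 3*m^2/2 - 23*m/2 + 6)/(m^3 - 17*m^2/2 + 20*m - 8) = (m + 3)/(m - 4)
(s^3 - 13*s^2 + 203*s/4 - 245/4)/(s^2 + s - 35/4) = (2*s^2 - 21*s + 49)/(2*s + 7)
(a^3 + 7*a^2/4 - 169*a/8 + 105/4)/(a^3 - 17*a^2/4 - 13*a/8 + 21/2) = (2*a^2 + 7*a - 30)/(2*a^2 - 5*a - 12)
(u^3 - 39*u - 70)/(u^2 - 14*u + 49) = (u^2 + 7*u + 10)/(u - 7)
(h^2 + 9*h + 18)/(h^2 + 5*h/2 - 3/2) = 2*(h + 6)/(2*h - 1)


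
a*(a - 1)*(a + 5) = a^3 + 4*a^2 - 5*a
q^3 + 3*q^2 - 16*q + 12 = (q - 2)*(q - 1)*(q + 6)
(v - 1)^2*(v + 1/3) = v^3 - 5*v^2/3 + v/3 + 1/3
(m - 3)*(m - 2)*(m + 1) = m^3 - 4*m^2 + m + 6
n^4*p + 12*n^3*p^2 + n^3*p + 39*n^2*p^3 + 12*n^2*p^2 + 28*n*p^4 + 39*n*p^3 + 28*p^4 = (n + p)*(n + 4*p)*(n + 7*p)*(n*p + p)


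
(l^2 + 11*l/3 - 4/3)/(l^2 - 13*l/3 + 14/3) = (3*l^2 + 11*l - 4)/(3*l^2 - 13*l + 14)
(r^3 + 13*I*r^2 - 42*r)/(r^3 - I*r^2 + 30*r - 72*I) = r*(r + 7*I)/(r^2 - 7*I*r - 12)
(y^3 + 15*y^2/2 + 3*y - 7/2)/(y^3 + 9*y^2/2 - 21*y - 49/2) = (2*y - 1)/(2*y - 7)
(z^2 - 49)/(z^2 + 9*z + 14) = (z - 7)/(z + 2)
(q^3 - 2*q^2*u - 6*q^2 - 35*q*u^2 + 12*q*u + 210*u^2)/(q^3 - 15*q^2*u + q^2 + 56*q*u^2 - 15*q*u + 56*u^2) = (q^2 + 5*q*u - 6*q - 30*u)/(q^2 - 8*q*u + q - 8*u)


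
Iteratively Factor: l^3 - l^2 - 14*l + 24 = (l + 4)*(l^2 - 5*l + 6) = (l - 2)*(l + 4)*(l - 3)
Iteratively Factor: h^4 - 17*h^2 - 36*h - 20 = (h + 2)*(h^3 - 2*h^2 - 13*h - 10) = (h + 1)*(h + 2)*(h^2 - 3*h - 10) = (h + 1)*(h + 2)^2*(h - 5)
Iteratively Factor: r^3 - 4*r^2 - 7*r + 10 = (r - 5)*(r^2 + r - 2) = (r - 5)*(r + 2)*(r - 1)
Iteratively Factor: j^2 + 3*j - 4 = (j - 1)*(j + 4)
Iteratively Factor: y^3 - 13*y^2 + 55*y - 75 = (y - 5)*(y^2 - 8*y + 15) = (y - 5)^2*(y - 3)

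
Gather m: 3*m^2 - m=3*m^2 - m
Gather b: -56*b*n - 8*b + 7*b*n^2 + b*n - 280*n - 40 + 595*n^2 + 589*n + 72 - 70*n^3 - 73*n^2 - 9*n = b*(7*n^2 - 55*n - 8) - 70*n^3 + 522*n^2 + 300*n + 32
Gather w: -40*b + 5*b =-35*b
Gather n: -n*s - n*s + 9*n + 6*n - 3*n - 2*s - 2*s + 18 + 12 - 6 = n*(12 - 2*s) - 4*s + 24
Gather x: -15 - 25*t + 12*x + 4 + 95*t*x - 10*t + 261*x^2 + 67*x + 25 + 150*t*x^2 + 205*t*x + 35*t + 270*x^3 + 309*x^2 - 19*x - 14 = 270*x^3 + x^2*(150*t + 570) + x*(300*t + 60)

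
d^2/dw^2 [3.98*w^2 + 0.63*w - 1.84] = 7.96000000000000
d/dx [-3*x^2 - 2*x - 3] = -6*x - 2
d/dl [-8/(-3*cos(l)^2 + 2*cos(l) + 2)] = 16*(3*cos(l) - 1)*sin(l)/(-3*cos(l)^2 + 2*cos(l) + 2)^2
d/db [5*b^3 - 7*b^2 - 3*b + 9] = 15*b^2 - 14*b - 3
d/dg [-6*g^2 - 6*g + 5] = -12*g - 6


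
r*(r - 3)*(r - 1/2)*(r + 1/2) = r^4 - 3*r^3 - r^2/4 + 3*r/4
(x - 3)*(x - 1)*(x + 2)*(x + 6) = x^4 + 4*x^3 - 17*x^2 - 24*x + 36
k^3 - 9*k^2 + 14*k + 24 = (k - 6)*(k - 4)*(k + 1)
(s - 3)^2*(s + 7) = s^3 + s^2 - 33*s + 63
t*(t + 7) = t^2 + 7*t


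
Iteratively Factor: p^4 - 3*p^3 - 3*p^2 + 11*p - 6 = (p - 1)*(p^3 - 2*p^2 - 5*p + 6) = (p - 1)*(p + 2)*(p^2 - 4*p + 3) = (p - 3)*(p - 1)*(p + 2)*(p - 1)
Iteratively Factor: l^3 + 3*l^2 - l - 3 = (l + 3)*(l^2 - 1) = (l + 1)*(l + 3)*(l - 1)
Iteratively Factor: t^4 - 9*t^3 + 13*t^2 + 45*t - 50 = (t - 5)*(t^3 - 4*t^2 - 7*t + 10) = (t - 5)^2*(t^2 + t - 2) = (t - 5)^2*(t + 2)*(t - 1)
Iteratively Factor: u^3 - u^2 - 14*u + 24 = (u - 2)*(u^2 + u - 12) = (u - 2)*(u + 4)*(u - 3)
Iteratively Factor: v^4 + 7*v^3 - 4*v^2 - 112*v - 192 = (v + 4)*(v^3 + 3*v^2 - 16*v - 48) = (v - 4)*(v + 4)*(v^2 + 7*v + 12) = (v - 4)*(v + 4)^2*(v + 3)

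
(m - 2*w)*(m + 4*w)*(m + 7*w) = m^3 + 9*m^2*w + 6*m*w^2 - 56*w^3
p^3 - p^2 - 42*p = p*(p - 7)*(p + 6)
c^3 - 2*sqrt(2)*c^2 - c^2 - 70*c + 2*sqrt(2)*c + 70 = (c - 1)*(c - 7*sqrt(2))*(c + 5*sqrt(2))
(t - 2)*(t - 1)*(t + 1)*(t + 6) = t^4 + 4*t^3 - 13*t^2 - 4*t + 12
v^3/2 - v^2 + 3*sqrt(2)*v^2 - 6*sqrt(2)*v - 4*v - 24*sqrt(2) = (v/2 + 1)*(v - 4)*(v + 6*sqrt(2))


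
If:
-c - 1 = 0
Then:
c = -1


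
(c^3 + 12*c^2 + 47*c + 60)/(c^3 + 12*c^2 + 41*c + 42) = (c^2 + 9*c + 20)/(c^2 + 9*c + 14)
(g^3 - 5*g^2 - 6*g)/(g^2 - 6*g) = g + 1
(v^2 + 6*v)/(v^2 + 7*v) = (v + 6)/(v + 7)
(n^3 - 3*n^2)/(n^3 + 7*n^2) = (n - 3)/(n + 7)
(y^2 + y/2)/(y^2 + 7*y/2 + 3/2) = y/(y + 3)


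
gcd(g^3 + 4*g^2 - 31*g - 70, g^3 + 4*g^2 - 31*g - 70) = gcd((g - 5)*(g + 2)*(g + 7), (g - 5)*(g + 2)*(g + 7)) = g^3 + 4*g^2 - 31*g - 70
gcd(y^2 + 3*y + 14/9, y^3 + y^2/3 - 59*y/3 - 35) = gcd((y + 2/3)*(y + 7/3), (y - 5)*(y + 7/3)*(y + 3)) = y + 7/3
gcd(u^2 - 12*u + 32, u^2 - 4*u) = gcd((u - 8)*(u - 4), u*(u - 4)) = u - 4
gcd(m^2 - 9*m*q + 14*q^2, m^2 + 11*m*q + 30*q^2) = 1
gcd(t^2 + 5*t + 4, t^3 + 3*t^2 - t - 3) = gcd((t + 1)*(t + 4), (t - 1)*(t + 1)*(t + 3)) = t + 1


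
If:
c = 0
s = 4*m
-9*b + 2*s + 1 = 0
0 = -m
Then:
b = 1/9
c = 0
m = 0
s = 0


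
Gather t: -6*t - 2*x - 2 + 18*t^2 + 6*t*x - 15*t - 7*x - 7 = 18*t^2 + t*(6*x - 21) - 9*x - 9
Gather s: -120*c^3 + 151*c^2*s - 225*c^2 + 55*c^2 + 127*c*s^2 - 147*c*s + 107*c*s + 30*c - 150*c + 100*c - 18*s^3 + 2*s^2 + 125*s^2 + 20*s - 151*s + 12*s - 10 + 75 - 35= -120*c^3 - 170*c^2 - 20*c - 18*s^3 + s^2*(127*c + 127) + s*(151*c^2 - 40*c - 119) + 30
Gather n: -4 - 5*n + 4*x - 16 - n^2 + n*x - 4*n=-n^2 + n*(x - 9) + 4*x - 20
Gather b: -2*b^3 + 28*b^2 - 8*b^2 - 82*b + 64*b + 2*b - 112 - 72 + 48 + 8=-2*b^3 + 20*b^2 - 16*b - 128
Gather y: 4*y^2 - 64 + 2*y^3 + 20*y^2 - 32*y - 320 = 2*y^3 + 24*y^2 - 32*y - 384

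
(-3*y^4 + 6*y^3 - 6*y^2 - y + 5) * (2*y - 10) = -6*y^5 + 42*y^4 - 72*y^3 + 58*y^2 + 20*y - 50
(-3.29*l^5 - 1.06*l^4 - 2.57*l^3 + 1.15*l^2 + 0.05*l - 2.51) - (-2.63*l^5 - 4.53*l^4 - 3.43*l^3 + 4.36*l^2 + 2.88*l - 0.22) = -0.66*l^5 + 3.47*l^4 + 0.86*l^3 - 3.21*l^2 - 2.83*l - 2.29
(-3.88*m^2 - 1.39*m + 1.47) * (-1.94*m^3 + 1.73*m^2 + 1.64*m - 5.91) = 7.5272*m^5 - 4.0158*m^4 - 11.6197*m^3 + 23.1943*m^2 + 10.6257*m - 8.6877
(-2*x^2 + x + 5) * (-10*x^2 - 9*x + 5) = 20*x^4 + 8*x^3 - 69*x^2 - 40*x + 25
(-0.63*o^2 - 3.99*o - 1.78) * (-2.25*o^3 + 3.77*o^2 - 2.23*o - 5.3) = 1.4175*o^5 + 6.6024*o^4 - 9.6324*o^3 + 5.5261*o^2 + 25.1164*o + 9.434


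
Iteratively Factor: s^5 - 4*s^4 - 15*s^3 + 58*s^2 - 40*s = (s + 4)*(s^4 - 8*s^3 + 17*s^2 - 10*s) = (s - 5)*(s + 4)*(s^3 - 3*s^2 + 2*s) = (s - 5)*(s - 2)*(s + 4)*(s^2 - s) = (s - 5)*(s - 2)*(s - 1)*(s + 4)*(s)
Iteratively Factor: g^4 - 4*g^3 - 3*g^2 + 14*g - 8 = (g - 1)*(g^3 - 3*g^2 - 6*g + 8) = (g - 1)*(g + 2)*(g^2 - 5*g + 4) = (g - 1)^2*(g + 2)*(g - 4)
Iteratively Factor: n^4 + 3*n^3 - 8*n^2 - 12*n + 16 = (n + 2)*(n^3 + n^2 - 10*n + 8) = (n - 1)*(n + 2)*(n^2 + 2*n - 8) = (n - 2)*(n - 1)*(n + 2)*(n + 4)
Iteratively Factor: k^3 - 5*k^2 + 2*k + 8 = (k - 4)*(k^2 - k - 2) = (k - 4)*(k + 1)*(k - 2)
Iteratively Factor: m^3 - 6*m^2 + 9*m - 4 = (m - 1)*(m^2 - 5*m + 4) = (m - 1)^2*(m - 4)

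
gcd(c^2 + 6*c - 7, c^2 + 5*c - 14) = c + 7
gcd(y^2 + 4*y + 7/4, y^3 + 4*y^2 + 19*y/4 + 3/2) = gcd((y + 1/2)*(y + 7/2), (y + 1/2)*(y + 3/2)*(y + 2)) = y + 1/2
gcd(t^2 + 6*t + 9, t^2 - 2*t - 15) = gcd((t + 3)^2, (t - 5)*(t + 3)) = t + 3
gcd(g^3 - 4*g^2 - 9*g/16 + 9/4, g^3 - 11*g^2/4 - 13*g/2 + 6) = g^2 - 19*g/4 + 3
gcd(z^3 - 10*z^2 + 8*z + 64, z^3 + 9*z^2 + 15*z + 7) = 1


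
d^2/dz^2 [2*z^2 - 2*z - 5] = 4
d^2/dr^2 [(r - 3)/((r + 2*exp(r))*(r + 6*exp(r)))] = 2*((r - 3)*(r + 2*exp(r))^2*(6*exp(r) + 1)^2 + (r - 3)*(r + 2*exp(r))*(r + 6*exp(r))*(2*exp(r) + 1)*(6*exp(r) + 1) + (r - 3)*(r + 6*exp(r))^2*(2*exp(r) + 1)^2 + (r + 2*exp(r))^2*(r + 6*exp(r))*(3*(3 - r)*exp(r) - 6*exp(r) - 1) + (r + 2*exp(r))*(r + 6*exp(r))^2*((3 - r)*exp(r) - 2*exp(r) - 1))/((r + 2*exp(r))^3*(r + 6*exp(r))^3)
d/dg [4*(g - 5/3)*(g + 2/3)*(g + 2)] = 12*g^2 + 8*g - 112/9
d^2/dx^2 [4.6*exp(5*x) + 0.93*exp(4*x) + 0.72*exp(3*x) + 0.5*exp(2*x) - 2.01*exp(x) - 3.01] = (115.0*exp(4*x) + 14.88*exp(3*x) + 6.48*exp(2*x) + 2.0*exp(x) - 2.01)*exp(x)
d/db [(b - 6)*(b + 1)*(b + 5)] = 3*b^2 - 31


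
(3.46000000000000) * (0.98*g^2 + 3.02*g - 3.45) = 3.3908*g^2 + 10.4492*g - 11.937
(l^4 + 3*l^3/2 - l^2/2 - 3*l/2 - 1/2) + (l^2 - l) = l^4 + 3*l^3/2 + l^2/2 - 5*l/2 - 1/2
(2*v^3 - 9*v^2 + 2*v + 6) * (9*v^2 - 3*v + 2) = 18*v^5 - 87*v^4 + 49*v^3 + 30*v^2 - 14*v + 12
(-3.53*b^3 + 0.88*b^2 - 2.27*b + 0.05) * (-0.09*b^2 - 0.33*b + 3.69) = 0.3177*b^5 + 1.0857*b^4 - 13.1118*b^3 + 3.9918*b^2 - 8.3928*b + 0.1845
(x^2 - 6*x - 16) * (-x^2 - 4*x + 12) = -x^4 + 2*x^3 + 52*x^2 - 8*x - 192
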